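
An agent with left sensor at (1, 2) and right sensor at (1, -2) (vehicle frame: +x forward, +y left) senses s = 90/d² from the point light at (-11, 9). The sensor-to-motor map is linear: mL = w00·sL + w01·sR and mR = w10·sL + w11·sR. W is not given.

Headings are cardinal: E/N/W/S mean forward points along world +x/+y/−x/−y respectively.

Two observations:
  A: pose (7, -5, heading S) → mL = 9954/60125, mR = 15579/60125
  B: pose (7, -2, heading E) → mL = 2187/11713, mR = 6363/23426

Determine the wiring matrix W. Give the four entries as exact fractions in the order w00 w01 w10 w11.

1/2 1/2 1/2 1

obs A: pose=(7,-5,S) → sL=18/125, sR=90/481, mL=9954/60125, mR=15579/60125
obs B: pose=(7,-2,E) → sL=45/221, sR=9/53, mL=2187/11713, mR=6363/23426
sensor matrix S = [[18/125, 90/481], [45/221, 9/53]]; det S = -9610488/704244125
solve [mL_A; mL_B] = S·[w00; w01] and [mR_A; mR_B] = S·[w10; w11]:
  w00 = 1/2, w01 = 1/2, w10 = 1/2, w11 = 1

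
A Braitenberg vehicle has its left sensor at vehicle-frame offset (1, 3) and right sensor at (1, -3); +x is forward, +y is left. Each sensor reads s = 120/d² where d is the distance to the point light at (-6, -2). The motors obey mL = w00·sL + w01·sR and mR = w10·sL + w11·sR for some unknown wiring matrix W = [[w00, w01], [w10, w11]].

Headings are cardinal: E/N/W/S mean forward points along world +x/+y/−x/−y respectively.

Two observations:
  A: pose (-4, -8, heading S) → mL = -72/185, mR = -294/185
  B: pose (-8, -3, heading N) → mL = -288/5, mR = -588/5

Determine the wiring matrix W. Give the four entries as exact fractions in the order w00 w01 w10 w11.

obs A: pose=(-4,-8,S) → sL=60/37, sR=12/5, mL=-72/185, mR=-294/185
obs B: pose=(-8,-3,N) → sL=24/5, sR=120, mL=-288/5, mR=-588/5
sensor matrix S = [[60/37, 12/5], [24/5, 120]]; det S = 169344/925
solve [mL_A; mL_B] = S·[w00; w01] and [mR_A; mR_B] = S·[w10; w11]:
  w00 = 1/2, w01 = -1/2, w10 = 1/2, w11 = -1

1/2 -1/2 1/2 -1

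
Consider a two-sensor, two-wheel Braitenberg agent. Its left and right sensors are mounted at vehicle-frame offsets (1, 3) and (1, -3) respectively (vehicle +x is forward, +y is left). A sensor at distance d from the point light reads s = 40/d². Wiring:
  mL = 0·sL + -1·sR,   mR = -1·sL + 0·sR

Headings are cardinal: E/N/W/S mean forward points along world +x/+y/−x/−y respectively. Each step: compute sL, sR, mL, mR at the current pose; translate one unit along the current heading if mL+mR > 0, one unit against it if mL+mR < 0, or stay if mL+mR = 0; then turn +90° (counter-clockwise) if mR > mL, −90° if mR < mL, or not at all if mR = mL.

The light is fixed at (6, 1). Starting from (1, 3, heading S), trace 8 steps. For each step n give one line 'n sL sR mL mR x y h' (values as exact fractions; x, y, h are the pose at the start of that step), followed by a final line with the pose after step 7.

0 8 8/13 -8/13 -8 1 3 S
1 10/9 5/9 -5/9 -10/9 1 4 W
2 8/13 40/17 -40/17 -8/13 2 4 N
3 20/13 4/5 -4/5 -20/13 2 3 W
4 8/9 40/9 -40/9 -8/9 3 3 N
5 2 5/4 -5/4 -2 3 2 W
6 40/29 8 -8 -40/29 4 2 N
7 20/9 20/9 -20/9 -20/9 4 1 W
final 5 1 W

n=0: pose=(1,3,S); sL=8, sR=8/13; mL=-8/13, mR=-8; mL+mR=-112/13 → advance -1; mR−mL=-96/13 → turn -1·90°
n=1: pose=(1,4,W); sL=10/9, sR=5/9; mL=-5/9, mR=-10/9; mL+mR=-5/3 → advance -1; mR−mL=-5/9 → turn -1·90°
n=2: pose=(2,4,N); sL=8/13, sR=40/17; mL=-40/17, mR=-8/13; mL+mR=-656/221 → advance -1; mR−mL=384/221 → turn +1·90°
n=3: pose=(2,3,W); sL=20/13, sR=4/5; mL=-4/5, mR=-20/13; mL+mR=-152/65 → advance -1; mR−mL=-48/65 → turn -1·90°
n=4: pose=(3,3,N); sL=8/9, sR=40/9; mL=-40/9, mR=-8/9; mL+mR=-16/3 → advance -1; mR−mL=32/9 → turn +1·90°
n=5: pose=(3,2,W); sL=2, sR=5/4; mL=-5/4, mR=-2; mL+mR=-13/4 → advance -1; mR−mL=-3/4 → turn -1·90°
n=6: pose=(4,2,N); sL=40/29, sR=8; mL=-8, mR=-40/29; mL+mR=-272/29 → advance -1; mR−mL=192/29 → turn +1·90°
n=7: pose=(4,1,W); sL=20/9, sR=20/9; mL=-20/9, mR=-20/9; mL+mR=-40/9 → advance -1; mR−mL=0 → turn +0·90°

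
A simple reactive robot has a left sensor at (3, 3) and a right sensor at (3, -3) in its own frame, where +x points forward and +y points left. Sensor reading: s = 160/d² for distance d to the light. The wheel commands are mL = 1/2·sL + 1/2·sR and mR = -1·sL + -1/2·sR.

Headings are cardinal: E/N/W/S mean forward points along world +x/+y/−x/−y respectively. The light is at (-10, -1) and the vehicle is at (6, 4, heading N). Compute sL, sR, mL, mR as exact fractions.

160/233 32/85 10528/19805 -17328/19805

left sensor world pos  = (3, 7); dL² = 233
right sensor world pos = (9, 7); dR² = 425
sL = 160/233 = 160/233
sR = 160/425 = 32/85
mL = 1/2·sL + 1/2·sR = 10528/19805
mR = -1·sL + -1/2·sR = -17328/19805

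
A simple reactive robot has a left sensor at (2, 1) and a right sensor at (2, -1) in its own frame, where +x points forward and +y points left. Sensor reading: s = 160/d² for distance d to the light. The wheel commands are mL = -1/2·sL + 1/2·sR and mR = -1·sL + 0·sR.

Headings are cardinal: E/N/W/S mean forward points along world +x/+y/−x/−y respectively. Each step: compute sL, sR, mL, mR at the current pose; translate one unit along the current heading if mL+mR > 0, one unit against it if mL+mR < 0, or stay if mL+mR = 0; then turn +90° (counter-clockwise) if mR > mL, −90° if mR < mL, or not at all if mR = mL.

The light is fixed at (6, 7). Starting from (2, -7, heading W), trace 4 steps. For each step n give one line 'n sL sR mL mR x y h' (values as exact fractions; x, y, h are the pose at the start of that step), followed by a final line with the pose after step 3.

n=0: pose=(2,-7,W); sL=160/261, sR=32/41; mL=896/10701, mR=-160/261; mL+mR=-1888/3567 → advance -1; mR−mL=-7456/10701 → turn -1·90°
n=1: pose=(3,-7,N); sL=1, sR=40/37; mL=3/74, mR=-1; mL+mR=-71/74 → advance -1; mR−mL=-77/74 → turn -1·90°
n=2: pose=(3,-8,E); sL=160/197, sR=160/257; mL=-4800/50629, mR=-160/197; mL+mR=-45920/50629 → advance -1; mR−mL=-36320/50629 → turn -1·90°
n=3: pose=(2,-8,S); sL=80/149, sR=80/157; mL=-320/23393, mR=-80/149; mL+mR=-12880/23393 → advance -1; mR−mL=-12240/23393 → turn -1·90°

0 160/261 32/41 896/10701 -160/261 2 -7 W
1 1 40/37 3/74 -1 3 -7 N
2 160/197 160/257 -4800/50629 -160/197 3 -8 E
3 80/149 80/157 -320/23393 -80/149 2 -8 S
final 2 -7 W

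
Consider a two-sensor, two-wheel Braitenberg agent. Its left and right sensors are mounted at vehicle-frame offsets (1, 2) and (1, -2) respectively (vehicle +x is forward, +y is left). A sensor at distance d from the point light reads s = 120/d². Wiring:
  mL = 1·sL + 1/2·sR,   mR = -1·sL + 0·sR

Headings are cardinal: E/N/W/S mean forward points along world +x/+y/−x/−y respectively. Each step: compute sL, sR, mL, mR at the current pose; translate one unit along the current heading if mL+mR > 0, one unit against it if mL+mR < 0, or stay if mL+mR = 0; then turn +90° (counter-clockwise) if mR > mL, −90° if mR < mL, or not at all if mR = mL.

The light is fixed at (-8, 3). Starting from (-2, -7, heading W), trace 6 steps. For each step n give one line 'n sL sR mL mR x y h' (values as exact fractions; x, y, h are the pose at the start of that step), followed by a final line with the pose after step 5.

n=0: pose=(-2,-7,W); sL=120/169, sR=120/89; mL=20820/15041, mR=-120/169; mL+mR=60/89 → advance +1; mR−mL=-31500/15041 → turn -1·90°
n=1: pose=(-3,-7,N); sL=4/3, sR=12/13; mL=70/39, mR=-4/3; mL+mR=6/13 → advance +1; mR−mL=-122/39 → turn -1·90°
n=2: pose=(-3,-6,E); sL=24/17, sR=120/157; mL=4788/2669, mR=-24/17; mL+mR=60/157 → advance +1; mR−mL=-8556/2669 → turn -1·90°
n=3: pose=(-2,-6,S); sL=30/41, sR=30/29; mL=1485/1189, mR=-30/41; mL+mR=15/29 → advance +1; mR−mL=-2355/1189 → turn -1·90°
n=4: pose=(-2,-7,W); sL=120/169, sR=120/89; mL=20820/15041, mR=-120/169; mL+mR=60/89 → advance +1; mR−mL=-31500/15041 → turn -1·90°
n=5: pose=(-3,-7,N); sL=4/3, sR=12/13; mL=70/39, mR=-4/3; mL+mR=6/13 → advance +1; mR−mL=-122/39 → turn -1·90°

0 120/169 120/89 20820/15041 -120/169 -2 -7 W
1 4/3 12/13 70/39 -4/3 -3 -7 N
2 24/17 120/157 4788/2669 -24/17 -3 -6 E
3 30/41 30/29 1485/1189 -30/41 -2 -6 S
4 120/169 120/89 20820/15041 -120/169 -2 -7 W
5 4/3 12/13 70/39 -4/3 -3 -7 N
final -3 -6 E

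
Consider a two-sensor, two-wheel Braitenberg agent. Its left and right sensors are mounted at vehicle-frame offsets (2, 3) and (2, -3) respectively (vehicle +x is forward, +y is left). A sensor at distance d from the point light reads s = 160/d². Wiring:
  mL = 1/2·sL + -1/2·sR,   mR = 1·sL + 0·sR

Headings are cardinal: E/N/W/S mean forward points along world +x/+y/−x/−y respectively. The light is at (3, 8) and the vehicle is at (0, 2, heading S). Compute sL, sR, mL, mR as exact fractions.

left sensor world pos  = (3, 0); dL² = 64
right sensor world pos = (-3, 0); dR² = 100
sL = 160/64 = 5/2
sR = 160/100 = 8/5
mL = 1/2·sL + -1/2·sR = 9/20
mR = 1·sL + 0·sR = 5/2

5/2 8/5 9/20 5/2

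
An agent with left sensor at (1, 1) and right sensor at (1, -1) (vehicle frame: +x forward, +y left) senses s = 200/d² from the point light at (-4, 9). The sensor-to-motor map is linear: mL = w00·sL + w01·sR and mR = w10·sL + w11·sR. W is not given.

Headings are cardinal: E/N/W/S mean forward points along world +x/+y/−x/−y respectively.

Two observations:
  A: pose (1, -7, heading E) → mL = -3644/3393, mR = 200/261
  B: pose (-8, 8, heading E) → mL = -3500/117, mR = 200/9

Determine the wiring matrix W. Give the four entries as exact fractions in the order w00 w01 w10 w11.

obs A: pose=(1,-7,E) → sL=200/261, sR=8/13, mL=-3644/3393, mR=200/261
obs B: pose=(-8,8,E) → sL=200/9, sR=200/13, mL=-3500/117, mR=200/9
sensor matrix S = [[200/261, 8/13], [200/9, 200/13]]; det S = -6400/3393
solve [mL_A; mL_B] = S·[w00; w01] and [mR_A; mR_B] = S·[w10; w11]:
  w00 = -1, w01 = -1/2, w10 = 1, w11 = 0

-1 -1/2 1 0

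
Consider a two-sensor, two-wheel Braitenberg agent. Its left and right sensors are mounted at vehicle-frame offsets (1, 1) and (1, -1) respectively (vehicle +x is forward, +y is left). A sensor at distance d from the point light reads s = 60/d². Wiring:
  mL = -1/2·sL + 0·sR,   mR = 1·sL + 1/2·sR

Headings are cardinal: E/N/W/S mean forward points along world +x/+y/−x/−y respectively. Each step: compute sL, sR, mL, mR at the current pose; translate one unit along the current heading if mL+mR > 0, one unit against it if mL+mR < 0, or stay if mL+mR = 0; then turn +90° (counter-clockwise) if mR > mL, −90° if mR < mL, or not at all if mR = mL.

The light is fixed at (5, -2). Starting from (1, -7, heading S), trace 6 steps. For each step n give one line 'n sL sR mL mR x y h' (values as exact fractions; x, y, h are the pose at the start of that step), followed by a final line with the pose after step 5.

n=0: pose=(1,-7,S); sL=4/3, sR=60/61; mL=-2/3, mR=334/183; mL+mR=212/183 → advance +1; mR−mL=152/61 → turn +1·90°
n=1: pose=(1,-8,E); sL=30/17, sR=30/29; mL=-15/17, mR=1125/493; mL+mR=690/493 → advance +1; mR−mL=1560/493 → turn +1·90°
n=2: pose=(2,-8,N); sL=60/41, sR=60/29; mL=-30/41, mR=2970/1189; mL+mR=2100/1189 → advance +1; mR−mL=3840/1189 → turn +1·90°
n=3: pose=(2,-7,W); sL=15/13, sR=15/8; mL=-15/26, mR=435/208; mL+mR=315/208 → advance +1; mR−mL=555/208 → turn +1·90°
n=4: pose=(1,-7,S); sL=4/3, sR=60/61; mL=-2/3, mR=334/183; mL+mR=212/183 → advance +1; mR−mL=152/61 → turn +1·90°
n=5: pose=(1,-8,E); sL=30/17, sR=30/29; mL=-15/17, mR=1125/493; mL+mR=690/493 → advance +1; mR−mL=1560/493 → turn +1·90°

0 4/3 60/61 -2/3 334/183 1 -7 S
1 30/17 30/29 -15/17 1125/493 1 -8 E
2 60/41 60/29 -30/41 2970/1189 2 -8 N
3 15/13 15/8 -15/26 435/208 2 -7 W
4 4/3 60/61 -2/3 334/183 1 -7 S
5 30/17 30/29 -15/17 1125/493 1 -8 E
final 2 -8 N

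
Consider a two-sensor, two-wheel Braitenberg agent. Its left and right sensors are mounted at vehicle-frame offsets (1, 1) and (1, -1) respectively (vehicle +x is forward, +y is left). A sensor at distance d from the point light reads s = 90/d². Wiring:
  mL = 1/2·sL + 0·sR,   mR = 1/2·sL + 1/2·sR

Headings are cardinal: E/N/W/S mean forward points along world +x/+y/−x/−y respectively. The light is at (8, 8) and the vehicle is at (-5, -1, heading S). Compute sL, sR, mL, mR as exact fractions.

left sensor world pos  = (-4, -2); dL² = 244
right sensor world pos = (-6, -2); dR² = 296
sL = 90/244 = 45/122
sR = 90/296 = 45/148
mL = 1/2·sL + 0·sR = 45/244
mR = 1/2·sL + 1/2·sR = 6075/18056

45/122 45/148 45/244 6075/18056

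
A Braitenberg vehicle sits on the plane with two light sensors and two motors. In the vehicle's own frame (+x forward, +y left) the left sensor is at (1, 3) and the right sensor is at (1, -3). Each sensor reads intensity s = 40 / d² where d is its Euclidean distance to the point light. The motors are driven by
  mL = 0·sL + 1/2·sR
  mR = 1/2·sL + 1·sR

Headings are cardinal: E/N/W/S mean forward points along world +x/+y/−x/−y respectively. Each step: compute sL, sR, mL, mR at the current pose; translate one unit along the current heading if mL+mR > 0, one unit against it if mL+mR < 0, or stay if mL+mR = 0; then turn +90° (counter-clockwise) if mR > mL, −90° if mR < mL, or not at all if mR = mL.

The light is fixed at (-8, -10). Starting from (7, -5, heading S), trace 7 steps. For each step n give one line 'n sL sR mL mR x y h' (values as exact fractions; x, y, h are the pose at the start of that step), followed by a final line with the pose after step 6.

0 2/17 1/4 1/8 21/68 7 -5 S
1 8/61 40/257 20/257 3468/15677 7 -6 E
2 20/97 20/193 10/193 3870/18721 8 -6 N
3 40/229 40/289 20/289 14940/66181 8 -5 W
4 2/17 1/4 1/8 21/68 7 -5 S
5 8/61 40/257 20/257 3468/15677 7 -6 E
6 20/97 20/193 10/193 3870/18721 8 -6 N
final 8 -5 W

n=0: pose=(7,-5,S); sL=2/17, sR=1/4; mL=1/8, mR=21/68; mL+mR=59/136 → advance +1; mR−mL=25/136 → turn +1·90°
n=1: pose=(7,-6,E); sL=8/61, sR=40/257; mL=20/257, mR=3468/15677; mL+mR=4688/15677 → advance +1; mR−mL=2248/15677 → turn +1·90°
n=2: pose=(8,-6,N); sL=20/97, sR=20/193; mL=10/193, mR=3870/18721; mL+mR=4840/18721 → advance +1; mR−mL=2900/18721 → turn +1·90°
n=3: pose=(8,-5,W); sL=40/229, sR=40/289; mL=20/289, mR=14940/66181; mL+mR=19520/66181 → advance +1; mR−mL=10360/66181 → turn +1·90°
n=4: pose=(7,-5,S); sL=2/17, sR=1/4; mL=1/8, mR=21/68; mL+mR=59/136 → advance +1; mR−mL=25/136 → turn +1·90°
n=5: pose=(7,-6,E); sL=8/61, sR=40/257; mL=20/257, mR=3468/15677; mL+mR=4688/15677 → advance +1; mR−mL=2248/15677 → turn +1·90°
n=6: pose=(8,-6,N); sL=20/97, sR=20/193; mL=10/193, mR=3870/18721; mL+mR=4840/18721 → advance +1; mR−mL=2900/18721 → turn +1·90°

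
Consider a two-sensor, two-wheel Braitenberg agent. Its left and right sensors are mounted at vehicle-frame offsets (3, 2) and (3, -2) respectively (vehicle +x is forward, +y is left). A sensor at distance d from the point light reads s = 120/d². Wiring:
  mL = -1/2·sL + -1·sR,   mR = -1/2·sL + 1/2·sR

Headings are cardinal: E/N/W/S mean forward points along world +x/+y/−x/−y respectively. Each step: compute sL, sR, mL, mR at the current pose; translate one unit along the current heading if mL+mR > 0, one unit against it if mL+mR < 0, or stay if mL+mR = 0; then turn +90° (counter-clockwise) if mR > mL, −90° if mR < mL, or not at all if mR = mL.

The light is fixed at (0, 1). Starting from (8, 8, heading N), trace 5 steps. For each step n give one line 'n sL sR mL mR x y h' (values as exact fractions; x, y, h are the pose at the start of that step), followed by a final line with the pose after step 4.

n=0: pose=(8,8,N); sL=15/17, sR=3/5; mL=-177/170, mR=-12/85; mL+mR=-201/170 → advance -1; mR−mL=9/10 → turn +1·90°
n=1: pose=(8,7,W); sL=120/41, sR=120/89; mL=-10260/3649, mR=-2880/3649; mL+mR=-13140/3649 → advance -1; mR−mL=180/89 → turn +1·90°
n=2: pose=(9,7,S); sL=12/13, sR=60/29; mL=-954/377, mR=216/377; mL+mR=-738/377 → advance -1; mR−mL=90/29 → turn +1·90°
n=3: pose=(9,8,E); sL=8/15, sR=120/169; mL=-2476/2535, mR=224/2535; mL+mR=-2252/2535 → advance -1; mR−mL=180/169 → turn +1·90°
n=4: pose=(8,8,N); sL=15/17, sR=3/5; mL=-177/170, mR=-12/85; mL+mR=-201/170 → advance -1; mR−mL=9/10 → turn +1·90°

0 15/17 3/5 -177/170 -12/85 8 8 N
1 120/41 120/89 -10260/3649 -2880/3649 8 7 W
2 12/13 60/29 -954/377 216/377 9 7 S
3 8/15 120/169 -2476/2535 224/2535 9 8 E
4 15/17 3/5 -177/170 -12/85 8 8 N
final 8 7 W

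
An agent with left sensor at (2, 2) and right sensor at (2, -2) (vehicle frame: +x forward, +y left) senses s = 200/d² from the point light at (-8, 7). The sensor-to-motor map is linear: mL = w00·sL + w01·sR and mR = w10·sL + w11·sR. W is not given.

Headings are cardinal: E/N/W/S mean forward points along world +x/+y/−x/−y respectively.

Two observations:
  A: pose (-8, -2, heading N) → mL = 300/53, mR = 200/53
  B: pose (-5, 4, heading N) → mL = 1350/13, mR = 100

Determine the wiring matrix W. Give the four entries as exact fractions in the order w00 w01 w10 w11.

1 1/2 1 0

obs A: pose=(-8,-2,N) → sL=200/53, sR=200/53, mL=300/53, mR=200/53
obs B: pose=(-5,4,N) → sL=100, sR=100/13, mL=1350/13, mR=100
sensor matrix S = [[200/53, 200/53], [100, 100/13]]; det S = -240000/689
solve [mL_A; mL_B] = S·[w00; w01] and [mR_A; mR_B] = S·[w10; w11]:
  w00 = 1, w01 = 1/2, w10 = 1, w11 = 0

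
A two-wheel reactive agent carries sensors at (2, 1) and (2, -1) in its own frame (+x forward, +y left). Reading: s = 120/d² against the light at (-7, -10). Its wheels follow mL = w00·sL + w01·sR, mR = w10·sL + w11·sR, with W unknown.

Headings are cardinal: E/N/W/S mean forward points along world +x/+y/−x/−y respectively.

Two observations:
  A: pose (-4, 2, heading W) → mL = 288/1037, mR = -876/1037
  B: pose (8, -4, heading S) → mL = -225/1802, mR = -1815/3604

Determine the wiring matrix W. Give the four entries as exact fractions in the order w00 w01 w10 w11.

1 -1 -1/2 -1/2

obs A: pose=(-4,2,W) → sL=60/61, sR=12/17, mL=288/1037, mR=-876/1037
obs B: pose=(8,-4,S) → sL=15/34, sR=30/53, mL=-225/1802, mR=-1815/3604
sensor matrix S = [[60/61, 12/17], [15/34, 30/53]]; det S = 229230/934337
solve [mL_A; mL_B] = S·[w00; w01] and [mR_A; mR_B] = S·[w10; w11]:
  w00 = 1, w01 = -1, w10 = -1/2, w11 = -1/2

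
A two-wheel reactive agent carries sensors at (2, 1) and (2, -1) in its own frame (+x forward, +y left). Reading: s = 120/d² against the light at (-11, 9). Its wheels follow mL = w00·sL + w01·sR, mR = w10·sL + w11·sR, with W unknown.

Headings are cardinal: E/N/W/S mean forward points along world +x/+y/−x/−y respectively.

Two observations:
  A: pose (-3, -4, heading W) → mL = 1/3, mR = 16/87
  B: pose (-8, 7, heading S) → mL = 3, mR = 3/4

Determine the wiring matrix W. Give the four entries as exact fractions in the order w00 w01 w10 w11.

obs A: pose=(-3,-4,W) → sL=15/29, sR=2/3, mL=1/3, mR=16/87
obs B: pose=(-8,7,S) → sL=15/4, sR=6, mL=3, mR=3/4
sensor matrix S = [[15/29, 2/3], [15/4, 6]]; det S = 35/58
solve [mL_A; mL_B] = S·[w00; w01] and [mR_A; mR_B] = S·[w10; w11]:
  w00 = 0, w01 = 1/2, w10 = 1, w11 = -1/2

0 1/2 1 -1/2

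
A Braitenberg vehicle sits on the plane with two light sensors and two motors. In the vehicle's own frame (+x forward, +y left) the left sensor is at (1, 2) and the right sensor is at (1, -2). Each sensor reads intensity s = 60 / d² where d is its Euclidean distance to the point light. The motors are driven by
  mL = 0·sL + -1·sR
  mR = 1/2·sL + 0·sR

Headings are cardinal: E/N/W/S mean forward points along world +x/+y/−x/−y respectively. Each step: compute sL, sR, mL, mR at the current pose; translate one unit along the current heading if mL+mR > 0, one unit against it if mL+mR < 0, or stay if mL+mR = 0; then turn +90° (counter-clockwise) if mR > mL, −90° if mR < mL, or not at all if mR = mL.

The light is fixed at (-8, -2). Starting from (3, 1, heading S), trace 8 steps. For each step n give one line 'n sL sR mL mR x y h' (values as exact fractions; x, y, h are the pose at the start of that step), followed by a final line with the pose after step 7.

n=0: pose=(3,1,S); sL=60/173, sR=12/17; mL=-12/17, mR=30/173; mL+mR=-1566/2941 → advance -1; mR−mL=2586/2941 → turn +1·90°
n=1: pose=(3,2,E); sL=1/3, sR=15/37; mL=-15/37, mR=1/6; mL+mR=-53/222 → advance -1; mR−mL=127/222 → turn +1·90°
n=2: pose=(2,2,N); sL=60/89, sR=60/169; mL=-60/169, mR=30/89; mL+mR=-270/15041 → advance -1; mR−mL=10410/15041 → turn +1·90°
n=3: pose=(2,1,W); sL=30/41, sR=30/53; mL=-30/53, mR=15/41; mL+mR=-435/2173 → advance -1; mR−mL=2025/2173 → turn +1·90°
n=4: pose=(3,1,S); sL=60/173, sR=12/17; mL=-12/17, mR=30/173; mL+mR=-1566/2941 → advance -1; mR−mL=2586/2941 → turn +1·90°
n=5: pose=(3,2,E); sL=1/3, sR=15/37; mL=-15/37, mR=1/6; mL+mR=-53/222 → advance -1; mR−mL=127/222 → turn +1·90°
n=6: pose=(2,2,N); sL=60/89, sR=60/169; mL=-60/169, mR=30/89; mL+mR=-270/15041 → advance -1; mR−mL=10410/15041 → turn +1·90°
n=7: pose=(2,1,W); sL=30/41, sR=30/53; mL=-30/53, mR=15/41; mL+mR=-435/2173 → advance -1; mR−mL=2025/2173 → turn +1·90°

0 60/173 12/17 -12/17 30/173 3 1 S
1 1/3 15/37 -15/37 1/6 3 2 E
2 60/89 60/169 -60/169 30/89 2 2 N
3 30/41 30/53 -30/53 15/41 2 1 W
4 60/173 12/17 -12/17 30/173 3 1 S
5 1/3 15/37 -15/37 1/6 3 2 E
6 60/89 60/169 -60/169 30/89 2 2 N
7 30/41 30/53 -30/53 15/41 2 1 W
final 3 1 S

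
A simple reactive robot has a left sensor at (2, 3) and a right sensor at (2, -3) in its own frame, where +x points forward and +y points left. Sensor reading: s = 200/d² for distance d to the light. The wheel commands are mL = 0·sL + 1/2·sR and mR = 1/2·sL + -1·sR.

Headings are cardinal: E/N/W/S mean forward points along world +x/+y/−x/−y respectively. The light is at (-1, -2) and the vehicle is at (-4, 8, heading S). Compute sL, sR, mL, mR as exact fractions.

left sensor world pos  = (-1, 6); dL² = 64
right sensor world pos = (-7, 6); dR² = 100
sL = 200/64 = 25/8
sR = 200/100 = 2
mL = 0·sL + 1/2·sR = 1
mR = 1/2·sL + -1·sR = -7/16

25/8 2 1 -7/16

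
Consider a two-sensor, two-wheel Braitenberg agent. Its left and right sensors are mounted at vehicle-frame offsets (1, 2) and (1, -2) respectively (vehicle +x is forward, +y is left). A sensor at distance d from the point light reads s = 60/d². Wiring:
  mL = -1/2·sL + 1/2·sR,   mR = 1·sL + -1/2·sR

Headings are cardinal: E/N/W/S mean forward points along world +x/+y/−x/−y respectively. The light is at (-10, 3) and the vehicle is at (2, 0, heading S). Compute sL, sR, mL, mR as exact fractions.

left sensor world pos  = (4, -1); dL² = 212
right sensor world pos = (0, -1); dR² = 116
sL = 60/212 = 15/53
sR = 60/116 = 15/29
mL = -1/2·sL + 1/2·sR = 180/1537
mR = 1·sL + -1/2·sR = 75/3074

15/53 15/29 180/1537 75/3074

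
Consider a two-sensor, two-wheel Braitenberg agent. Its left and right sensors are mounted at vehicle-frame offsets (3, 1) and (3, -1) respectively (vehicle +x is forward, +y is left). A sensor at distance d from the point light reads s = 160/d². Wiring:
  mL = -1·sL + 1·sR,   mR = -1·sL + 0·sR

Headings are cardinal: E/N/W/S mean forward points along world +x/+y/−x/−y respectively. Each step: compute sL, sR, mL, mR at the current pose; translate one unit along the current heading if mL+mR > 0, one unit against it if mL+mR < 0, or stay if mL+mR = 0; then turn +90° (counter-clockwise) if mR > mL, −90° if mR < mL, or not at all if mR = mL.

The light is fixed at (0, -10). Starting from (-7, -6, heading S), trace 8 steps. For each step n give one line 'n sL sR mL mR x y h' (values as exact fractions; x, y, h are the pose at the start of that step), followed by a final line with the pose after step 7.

n=0: pose=(-7,-6,S); sL=160/37, sR=32/13; mL=-896/481, mR=-160/37; mL+mR=-2976/481 → advance -1; mR−mL=-32/13 → turn -1·90°
n=1: pose=(-7,-5,W); sL=40/29, sR=20/17; mL=-100/493, mR=-40/29; mL+mR=-780/493 → advance -1; mR−mL=-20/17 → turn -1·90°
n=2: pose=(-6,-5,N); sL=160/113, sR=160/89; mL=3840/10057, mR=-160/113; mL+mR=-10400/10057 → advance -1; mR−mL=-160/89 → turn -1·90°
n=3: pose=(-6,-6,E); sL=80/17, sR=80/9; mL=640/153, mR=-80/17; mL+mR=-80/153 → advance -1; mR−mL=-80/9 → turn -1·90°
n=4: pose=(-7,-6,S); sL=160/37, sR=32/13; mL=-896/481, mR=-160/37; mL+mR=-2976/481 → advance -1; mR−mL=-32/13 → turn -1·90°
n=5: pose=(-7,-5,W); sL=40/29, sR=20/17; mL=-100/493, mR=-40/29; mL+mR=-780/493 → advance -1; mR−mL=-20/17 → turn -1·90°
n=6: pose=(-6,-5,N); sL=160/113, sR=160/89; mL=3840/10057, mR=-160/113; mL+mR=-10400/10057 → advance -1; mR−mL=-160/89 → turn -1·90°
n=7: pose=(-6,-6,E); sL=80/17, sR=80/9; mL=640/153, mR=-80/17; mL+mR=-80/153 → advance -1; mR−mL=-80/9 → turn -1·90°

0 160/37 32/13 -896/481 -160/37 -7 -6 S
1 40/29 20/17 -100/493 -40/29 -7 -5 W
2 160/113 160/89 3840/10057 -160/113 -6 -5 N
3 80/17 80/9 640/153 -80/17 -6 -6 E
4 160/37 32/13 -896/481 -160/37 -7 -6 S
5 40/29 20/17 -100/493 -40/29 -7 -5 W
6 160/113 160/89 3840/10057 -160/113 -6 -5 N
7 80/17 80/9 640/153 -80/17 -6 -6 E
final -7 -6 S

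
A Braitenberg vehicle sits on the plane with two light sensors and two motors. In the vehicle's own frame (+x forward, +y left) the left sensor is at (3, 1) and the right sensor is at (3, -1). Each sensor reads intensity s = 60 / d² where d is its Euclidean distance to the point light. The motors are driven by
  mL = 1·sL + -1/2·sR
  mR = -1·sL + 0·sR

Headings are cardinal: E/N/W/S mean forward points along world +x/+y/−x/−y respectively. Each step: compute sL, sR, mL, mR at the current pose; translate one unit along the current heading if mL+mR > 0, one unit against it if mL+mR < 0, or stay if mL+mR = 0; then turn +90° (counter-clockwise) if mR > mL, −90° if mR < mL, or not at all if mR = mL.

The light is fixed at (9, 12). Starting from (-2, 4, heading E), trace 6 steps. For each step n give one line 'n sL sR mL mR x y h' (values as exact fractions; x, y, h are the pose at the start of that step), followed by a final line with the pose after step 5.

0 60/113 12/29 1062/3277 -60/113 -2 4 E
1 30/121 6/29 507/3509 -30/121 -3 4 S
2 60/289 20/87 2330/25143 -60/289 -3 5 W
3 3/8 15/29 27/232 -3/8 -2 5 N
4 60/113 12/29 1062/3277 -60/113 -2 4 E
5 30/121 6/29 507/3509 -30/121 -3 4 S
final -3 5 W

n=0: pose=(-2,4,E); sL=60/113, sR=12/29; mL=1062/3277, mR=-60/113; mL+mR=-6/29 → advance -1; mR−mL=-2802/3277 → turn -1·90°
n=1: pose=(-3,4,S); sL=30/121, sR=6/29; mL=507/3509, mR=-30/121; mL+mR=-3/29 → advance -1; mR−mL=-1377/3509 → turn -1·90°
n=2: pose=(-3,5,W); sL=60/289, sR=20/87; mL=2330/25143, mR=-60/289; mL+mR=-10/87 → advance -1; mR−mL=-7550/25143 → turn -1·90°
n=3: pose=(-2,5,N); sL=3/8, sR=15/29; mL=27/232, mR=-3/8; mL+mR=-15/58 → advance -1; mR−mL=-57/116 → turn -1·90°
n=4: pose=(-2,4,E); sL=60/113, sR=12/29; mL=1062/3277, mR=-60/113; mL+mR=-6/29 → advance -1; mR−mL=-2802/3277 → turn -1·90°
n=5: pose=(-3,4,S); sL=30/121, sR=6/29; mL=507/3509, mR=-30/121; mL+mR=-3/29 → advance -1; mR−mL=-1377/3509 → turn -1·90°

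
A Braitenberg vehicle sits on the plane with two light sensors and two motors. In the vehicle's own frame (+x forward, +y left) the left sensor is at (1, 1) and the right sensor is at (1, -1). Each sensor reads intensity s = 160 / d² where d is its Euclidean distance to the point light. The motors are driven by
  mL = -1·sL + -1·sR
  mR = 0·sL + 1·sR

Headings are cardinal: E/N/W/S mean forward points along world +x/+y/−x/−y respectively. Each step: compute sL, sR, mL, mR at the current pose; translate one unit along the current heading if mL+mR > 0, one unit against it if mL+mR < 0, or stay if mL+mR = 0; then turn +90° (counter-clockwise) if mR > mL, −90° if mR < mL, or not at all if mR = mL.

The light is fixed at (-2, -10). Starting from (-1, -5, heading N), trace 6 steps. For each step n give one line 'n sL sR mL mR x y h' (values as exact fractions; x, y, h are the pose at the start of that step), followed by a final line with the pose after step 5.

n=0: pose=(-1,-5,N); sL=40/9, sR=4; mL=-76/9, mR=4; mL+mR=-40/9 → advance -1; mR−mL=112/9 → turn +1·90°
n=1: pose=(-1,-6,W); sL=160/9, sR=32/5; mL=-1088/45, mR=32/5; mL+mR=-160/9 → advance -1; mR−mL=1376/45 → turn +1·90°
n=2: pose=(0,-6,S); sL=80/9, sR=16; mL=-224/9, mR=16; mL+mR=-80/9 → advance -1; mR−mL=368/9 → turn +1·90°
n=3: pose=(0,-5,E); sL=32/9, sR=32/5; mL=-448/45, mR=32/5; mL+mR=-32/9 → advance -1; mR−mL=736/45 → turn +1·90°
n=4: pose=(-1,-5,N); sL=40/9, sR=4; mL=-76/9, mR=4; mL+mR=-40/9 → advance -1; mR−mL=112/9 → turn +1·90°
n=5: pose=(-1,-6,W); sL=160/9, sR=32/5; mL=-1088/45, mR=32/5; mL+mR=-160/9 → advance -1; mR−mL=1376/45 → turn +1·90°

0 40/9 4 -76/9 4 -1 -5 N
1 160/9 32/5 -1088/45 32/5 -1 -6 W
2 80/9 16 -224/9 16 0 -6 S
3 32/9 32/5 -448/45 32/5 0 -5 E
4 40/9 4 -76/9 4 -1 -5 N
5 160/9 32/5 -1088/45 32/5 -1 -6 W
final 0 -6 S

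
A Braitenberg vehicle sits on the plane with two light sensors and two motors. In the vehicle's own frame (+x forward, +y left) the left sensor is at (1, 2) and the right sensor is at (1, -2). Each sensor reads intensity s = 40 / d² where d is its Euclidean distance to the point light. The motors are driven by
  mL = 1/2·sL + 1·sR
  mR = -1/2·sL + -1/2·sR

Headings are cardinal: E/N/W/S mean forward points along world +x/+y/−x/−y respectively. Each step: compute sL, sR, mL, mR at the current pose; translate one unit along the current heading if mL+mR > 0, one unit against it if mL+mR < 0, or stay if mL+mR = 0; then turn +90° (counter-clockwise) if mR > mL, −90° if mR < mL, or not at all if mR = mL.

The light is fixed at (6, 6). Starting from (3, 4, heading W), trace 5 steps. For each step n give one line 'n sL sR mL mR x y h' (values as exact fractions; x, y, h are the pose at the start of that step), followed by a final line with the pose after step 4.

n=0: pose=(3,4,W); sL=5/4, sR=5/2; mL=25/8, mR=-15/8; mL+mR=5/4 → advance +1; mR−mL=-5 → turn -1·90°
n=1: pose=(2,4,N); sL=40/37, sR=8; mL=316/37, mR=-168/37; mL+mR=4 → advance +1; mR−mL=-484/37 → turn -1·90°
n=2: pose=(2,5,E); sL=4, sR=20/9; mL=38/9, mR=-28/9; mL+mR=10/9 → advance +1; mR−mL=-22/3 → turn -1·90°
n=3: pose=(3,5,S); sL=8, sR=40/29; mL=156/29, mR=-136/29; mL+mR=20/29 → advance +1; mR−mL=-292/29 → turn -1·90°
n=4: pose=(3,4,W); sL=5/4, sR=5/2; mL=25/8, mR=-15/8; mL+mR=5/4 → advance +1; mR−mL=-5 → turn -1·90°

0 5/4 5/2 25/8 -15/8 3 4 W
1 40/37 8 316/37 -168/37 2 4 N
2 4 20/9 38/9 -28/9 2 5 E
3 8 40/29 156/29 -136/29 3 5 S
4 5/4 5/2 25/8 -15/8 3 4 W
final 2 4 N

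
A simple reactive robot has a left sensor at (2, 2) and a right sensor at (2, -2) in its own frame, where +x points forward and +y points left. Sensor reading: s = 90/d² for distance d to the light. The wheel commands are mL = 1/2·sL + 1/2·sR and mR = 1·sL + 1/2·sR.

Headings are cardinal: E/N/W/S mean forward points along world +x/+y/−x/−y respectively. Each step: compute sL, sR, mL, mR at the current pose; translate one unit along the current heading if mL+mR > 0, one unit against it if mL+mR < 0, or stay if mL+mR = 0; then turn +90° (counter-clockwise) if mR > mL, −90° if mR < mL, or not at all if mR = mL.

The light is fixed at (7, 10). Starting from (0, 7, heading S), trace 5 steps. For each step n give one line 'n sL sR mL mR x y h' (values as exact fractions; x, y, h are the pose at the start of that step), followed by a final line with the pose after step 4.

n=0: pose=(0,7,S); sL=9/5, sR=45/53; mL=351/265, mR=1179/530; mL+mR=1881/530 → advance +1; mR−mL=9/10 → turn +1·90°
n=1: pose=(0,6,E); sL=90/29, sR=90/61; mL=4050/1769, mR=6795/1769; mL+mR=10845/1769 → advance +1; mR−mL=45/29 → turn +1·90°
n=2: pose=(1,6,N); sL=45/34, sR=9/2; mL=99/34, mR=243/68; mL+mR=441/68 → advance +1; mR−mL=45/68 → turn +1·90°
n=3: pose=(1,7,W); sL=90/89, sR=18/13; mL=1386/1157, mR=1971/1157; mL+mR=3357/1157 → advance +1; mR−mL=45/89 → turn +1·90°
n=4: pose=(0,7,S); sL=9/5, sR=45/53; mL=351/265, mR=1179/530; mL+mR=1881/530 → advance +1; mR−mL=9/10 → turn +1·90°

0 9/5 45/53 351/265 1179/530 0 7 S
1 90/29 90/61 4050/1769 6795/1769 0 6 E
2 45/34 9/2 99/34 243/68 1 6 N
3 90/89 18/13 1386/1157 1971/1157 1 7 W
4 9/5 45/53 351/265 1179/530 0 7 S
final 0 6 E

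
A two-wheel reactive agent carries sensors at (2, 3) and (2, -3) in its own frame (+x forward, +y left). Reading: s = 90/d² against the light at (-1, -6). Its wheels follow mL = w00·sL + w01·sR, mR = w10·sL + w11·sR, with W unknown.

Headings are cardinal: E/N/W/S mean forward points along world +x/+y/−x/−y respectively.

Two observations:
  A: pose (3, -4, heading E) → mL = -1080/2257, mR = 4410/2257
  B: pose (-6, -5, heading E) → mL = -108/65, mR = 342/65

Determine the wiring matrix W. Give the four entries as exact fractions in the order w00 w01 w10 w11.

obs A: pose=(3,-4,E) → sL=90/61, sR=90/37, mL=-1080/2257, mR=4410/2257
obs B: pose=(-6,-5,E) → sL=18/5, sR=90/13, mL=-108/65, mR=342/65
sensor matrix S = [[90/61, 90/37], [18/5, 90/13]]; det S = 42768/29341
solve [mL_A; mL_B] = S·[w00; w01] and [mR_A; mR_B] = S·[w10; w11]:
  w00 = 1/2, w01 = -1/2, w10 = 1/2, w11 = 1/2

1/2 -1/2 1/2 1/2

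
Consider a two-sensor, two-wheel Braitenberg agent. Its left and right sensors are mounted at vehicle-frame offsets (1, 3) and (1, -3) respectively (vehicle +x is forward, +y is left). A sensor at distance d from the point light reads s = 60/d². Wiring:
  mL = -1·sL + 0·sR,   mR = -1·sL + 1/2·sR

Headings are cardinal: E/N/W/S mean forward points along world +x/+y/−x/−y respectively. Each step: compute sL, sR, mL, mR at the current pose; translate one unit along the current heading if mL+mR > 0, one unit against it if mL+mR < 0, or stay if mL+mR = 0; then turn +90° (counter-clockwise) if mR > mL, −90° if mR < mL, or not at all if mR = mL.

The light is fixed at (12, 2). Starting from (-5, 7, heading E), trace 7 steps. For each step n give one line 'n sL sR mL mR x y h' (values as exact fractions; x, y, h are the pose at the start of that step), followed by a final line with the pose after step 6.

n=0: pose=(-5,7,E); sL=3/16, sR=3/13; mL=-3/16, mR=-15/208; mL+mR=-27/104 → advance -1; mR−mL=3/26 → turn +1·90°
n=1: pose=(-6,7,N); sL=20/159, sR=20/87; mL=-20/159, mR=-50/4611; mL+mR=-210/1537 → advance -1; mR−mL=10/87 → turn +1·90°
n=2: pose=(-6,6,W); sL=30/181, sR=6/41; mL=-30/181, mR=-687/7421; mL+mR=-1917/7421 → advance -1; mR−mL=3/41 → turn +1·90°
n=3: pose=(-5,6,S); sL=12/41, sR=60/409; mL=-12/41, mR=-3678/16769; mL+mR=-8586/16769 → advance -1; mR−mL=30/409 → turn +1·90°
n=4: pose=(-5,7,E); sL=3/16, sR=3/13; mL=-3/16, mR=-15/208; mL+mR=-27/104 → advance -1; mR−mL=3/26 → turn +1·90°
n=5: pose=(-6,7,N); sL=20/159, sR=20/87; mL=-20/159, mR=-50/4611; mL+mR=-210/1537 → advance -1; mR−mL=10/87 → turn +1·90°
n=6: pose=(-6,6,W); sL=30/181, sR=6/41; mL=-30/181, mR=-687/7421; mL+mR=-1917/7421 → advance -1; mR−mL=3/41 → turn +1·90°

0 3/16 3/13 -3/16 -15/208 -5 7 E
1 20/159 20/87 -20/159 -50/4611 -6 7 N
2 30/181 6/41 -30/181 -687/7421 -6 6 W
3 12/41 60/409 -12/41 -3678/16769 -5 6 S
4 3/16 3/13 -3/16 -15/208 -5 7 E
5 20/159 20/87 -20/159 -50/4611 -6 7 N
6 30/181 6/41 -30/181 -687/7421 -6 6 W
final -5 6 S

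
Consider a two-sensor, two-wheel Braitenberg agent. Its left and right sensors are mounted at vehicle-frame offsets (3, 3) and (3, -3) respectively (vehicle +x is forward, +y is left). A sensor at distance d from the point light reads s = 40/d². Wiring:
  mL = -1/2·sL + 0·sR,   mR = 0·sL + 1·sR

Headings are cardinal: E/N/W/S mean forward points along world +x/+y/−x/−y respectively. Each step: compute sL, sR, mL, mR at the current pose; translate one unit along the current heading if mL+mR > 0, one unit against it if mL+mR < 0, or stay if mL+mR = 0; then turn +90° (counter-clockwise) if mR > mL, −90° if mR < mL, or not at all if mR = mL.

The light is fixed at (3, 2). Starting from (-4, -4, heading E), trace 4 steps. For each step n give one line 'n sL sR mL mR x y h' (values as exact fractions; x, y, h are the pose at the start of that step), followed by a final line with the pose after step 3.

0 8/5 40/97 -4/5 40/97 -4 -4 E
1 4/13 20/17 -2/13 20/17 -5 -4 N
2 8/37 8/25 -4/37 8/25 -5 -3 W
3 2/5 5/26 -1/5 5/26 -6 -3 S
final -6 -2 E

n=0: pose=(-4,-4,E); sL=8/5, sR=40/97; mL=-4/5, mR=40/97; mL+mR=-188/485 → advance -1; mR−mL=588/485 → turn +1·90°
n=1: pose=(-5,-4,N); sL=4/13, sR=20/17; mL=-2/13, mR=20/17; mL+mR=226/221 → advance +1; mR−mL=294/221 → turn +1·90°
n=2: pose=(-5,-3,W); sL=8/37, sR=8/25; mL=-4/37, mR=8/25; mL+mR=196/925 → advance +1; mR−mL=396/925 → turn +1·90°
n=3: pose=(-6,-3,S); sL=2/5, sR=5/26; mL=-1/5, mR=5/26; mL+mR=-1/130 → advance -1; mR−mL=51/130 → turn +1·90°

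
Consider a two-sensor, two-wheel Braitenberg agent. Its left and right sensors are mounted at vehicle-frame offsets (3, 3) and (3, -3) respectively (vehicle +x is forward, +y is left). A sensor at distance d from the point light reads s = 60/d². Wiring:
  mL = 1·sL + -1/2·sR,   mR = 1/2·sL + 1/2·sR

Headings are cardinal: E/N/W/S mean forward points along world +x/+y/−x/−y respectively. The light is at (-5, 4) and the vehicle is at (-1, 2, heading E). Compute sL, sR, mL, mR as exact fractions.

left sensor world pos  = (2, 5); dL² = 50
right sensor world pos = (2, -1); dR² = 74
sL = 60/50 = 6/5
sR = 60/74 = 30/37
mL = 1·sL + -1/2·sR = 147/185
mR = 1/2·sL + 1/2·sR = 186/185

6/5 30/37 147/185 186/185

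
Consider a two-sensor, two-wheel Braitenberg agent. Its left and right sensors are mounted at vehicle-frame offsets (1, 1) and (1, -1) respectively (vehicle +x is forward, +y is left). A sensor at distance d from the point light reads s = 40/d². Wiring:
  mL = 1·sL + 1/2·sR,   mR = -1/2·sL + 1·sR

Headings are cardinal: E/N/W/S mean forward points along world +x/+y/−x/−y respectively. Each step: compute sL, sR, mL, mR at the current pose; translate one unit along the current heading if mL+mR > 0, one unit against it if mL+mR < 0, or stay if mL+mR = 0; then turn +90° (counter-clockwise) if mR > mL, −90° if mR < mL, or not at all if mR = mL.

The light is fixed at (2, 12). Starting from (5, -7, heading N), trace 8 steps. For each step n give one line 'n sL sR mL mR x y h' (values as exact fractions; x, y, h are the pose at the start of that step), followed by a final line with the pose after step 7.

n=0: pose=(5,-7,N); sL=5/41, sR=2/17; mL=126/697, mR=79/1394; mL+mR=331/1394 → advance +1; mR−mL=-173/1394 → turn -1·90°
n=1: pose=(5,-6,E); sL=8/61, sR=40/377; mL=4236/22997, mR=932/22997; mL+mR=5168/22997 → advance +1; mR−mL=-3304/22997 → turn -1·90°
n=2: pose=(6,-6,S); sL=20/193, sR=4/37; mL=1126/7141, mR=402/7141; mL+mR=1528/7141 → advance +1; mR−mL=-724/7141 → turn -1·90°
n=3: pose=(6,-7,W); sL=40/409, sR=40/333; mL=21500/136197, mR=9700/136197; mL+mR=10400/45399 → advance +1; mR−mL=-11800/136197 → turn -1·90°
n=4: pose=(5,-7,N); sL=5/41, sR=2/17; mL=126/697, mR=79/1394; mL+mR=331/1394 → advance +1; mR−mL=-173/1394 → turn -1·90°
n=5: pose=(5,-6,E); sL=8/61, sR=40/377; mL=4236/22997, mR=932/22997; mL+mR=5168/22997 → advance +1; mR−mL=-3304/22997 → turn -1·90°
n=6: pose=(6,-6,S); sL=20/193, sR=4/37; mL=1126/7141, mR=402/7141; mL+mR=1528/7141 → advance +1; mR−mL=-724/7141 → turn -1·90°
n=7: pose=(6,-7,W); sL=40/409, sR=40/333; mL=21500/136197, mR=9700/136197; mL+mR=10400/45399 → advance +1; mR−mL=-11800/136197 → turn -1·90°

0 5/41 2/17 126/697 79/1394 5 -7 N
1 8/61 40/377 4236/22997 932/22997 5 -6 E
2 20/193 4/37 1126/7141 402/7141 6 -6 S
3 40/409 40/333 21500/136197 9700/136197 6 -7 W
4 5/41 2/17 126/697 79/1394 5 -7 N
5 8/61 40/377 4236/22997 932/22997 5 -6 E
6 20/193 4/37 1126/7141 402/7141 6 -6 S
7 40/409 40/333 21500/136197 9700/136197 6 -7 W
final 5 -7 N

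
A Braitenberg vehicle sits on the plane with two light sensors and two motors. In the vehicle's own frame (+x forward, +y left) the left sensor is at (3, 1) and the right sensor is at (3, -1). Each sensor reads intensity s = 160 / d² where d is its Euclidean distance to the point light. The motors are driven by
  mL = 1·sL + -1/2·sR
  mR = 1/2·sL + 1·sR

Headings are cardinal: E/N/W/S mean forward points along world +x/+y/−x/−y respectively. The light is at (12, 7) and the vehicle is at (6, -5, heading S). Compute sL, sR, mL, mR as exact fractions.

16/25 80/137 1192/3425 3096/3425

left sensor world pos  = (7, -8); dL² = 250
right sensor world pos = (5, -8); dR² = 274
sL = 160/250 = 16/25
sR = 160/274 = 80/137
mL = 1·sL + -1/2·sR = 1192/3425
mR = 1/2·sL + 1·sR = 3096/3425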